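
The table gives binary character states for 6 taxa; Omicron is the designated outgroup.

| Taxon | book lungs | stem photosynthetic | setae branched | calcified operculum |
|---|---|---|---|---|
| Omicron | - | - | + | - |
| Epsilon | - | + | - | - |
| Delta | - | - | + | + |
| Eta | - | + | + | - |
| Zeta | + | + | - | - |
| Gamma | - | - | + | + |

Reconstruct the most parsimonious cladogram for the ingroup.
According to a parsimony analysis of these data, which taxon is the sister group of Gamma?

Delta

Character polarity is set by the outgroup: the derived state is whichever differs from the outgroup's state, so for setae branched the derived state is '-', and for the remaining characters it is '+'.
book lungs (derived state '+') is unique to Zeta (autapomorphy; uninformative for grouping).
Only Epsilon, Eta, and Zeta show the derived state '+' for stem photosynthetic, supporting them as a clade.
Only Epsilon and Zeta show the derived state '-' for setae branched, supporting them as a clade.
calcified operculum (derived state '+') is shared by Delta and Gamma — a synapomorphy uniting that clade.
Most parsimonious ingroup topology: (((Epsilon,Zeta),Eta),(Delta,Gamma)).
Gamma and Delta form a cherry on this tree, so they are sister taxa.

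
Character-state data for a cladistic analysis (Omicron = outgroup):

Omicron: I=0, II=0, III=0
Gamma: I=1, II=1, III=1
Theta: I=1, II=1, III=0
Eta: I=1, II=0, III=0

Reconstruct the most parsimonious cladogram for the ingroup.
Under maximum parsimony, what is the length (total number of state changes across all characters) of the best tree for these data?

The outgroup has state '0' for every character, so '1' is the derived state throughout.
I (derived state '1') is shared by all ingroup taxa — unites the whole ingroup.
II (derived state '1') is shared by Gamma and Theta — a synapomorphy uniting that clade.
III: derived state '1' in Gamma only — an autapomorphy, so it tells us nothing about relationships among taxa.
Most parsimonious ingroup topology: ((Gamma,Theta),Eta).
Changes per character on this tree: I: 1; II: 1; III: 1.
Total = 3.

3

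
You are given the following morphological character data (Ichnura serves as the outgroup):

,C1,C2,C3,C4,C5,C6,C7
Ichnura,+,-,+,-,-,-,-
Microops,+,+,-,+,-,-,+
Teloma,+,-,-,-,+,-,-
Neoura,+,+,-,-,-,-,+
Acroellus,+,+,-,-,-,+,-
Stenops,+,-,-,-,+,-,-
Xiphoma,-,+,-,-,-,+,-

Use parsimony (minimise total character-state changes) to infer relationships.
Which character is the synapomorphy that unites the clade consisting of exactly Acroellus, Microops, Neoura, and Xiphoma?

Character polarity is set by the outgroup: the derived state is whichever differs from the outgroup's state, so for C1, C3 the derived state is '-', and for the remaining characters it is '+'.
C1 (derived state '-') is unique to Xiphoma (autapomorphy; uninformative for grouping).
Only Acroellus, Microops, Neoura, and Xiphoma show the derived state '+' for C2, supporting them as a clade.
All ingroup taxa share the derived state '-' for C3; it defines the ingroup but does not resolve relationships within it.
C4: derived state '+' in Microops only — an autapomorphy, so it tells us nothing about relationships among taxa.
C5 (derived state '+') is shared by Stenops and Teloma — a synapomorphy uniting that clade.
C6 (derived state '+') is shared by Acroellus and Xiphoma — a synapomorphy uniting that clade.
C7: derived state '+' in Microops and Neoura only — synapomorphy for {Microops, Neoura}.
Most parsimonious ingroup topology: (((Neoura,Microops),(Acroellus,Xiphoma)),(Stenops,Teloma)).
The clade {Acroellus, Microops, Neoura, Xiphoma} is supported by C2: its derived state '+' occurs in exactly those taxa and in no other taxon (including the outgroup).

C2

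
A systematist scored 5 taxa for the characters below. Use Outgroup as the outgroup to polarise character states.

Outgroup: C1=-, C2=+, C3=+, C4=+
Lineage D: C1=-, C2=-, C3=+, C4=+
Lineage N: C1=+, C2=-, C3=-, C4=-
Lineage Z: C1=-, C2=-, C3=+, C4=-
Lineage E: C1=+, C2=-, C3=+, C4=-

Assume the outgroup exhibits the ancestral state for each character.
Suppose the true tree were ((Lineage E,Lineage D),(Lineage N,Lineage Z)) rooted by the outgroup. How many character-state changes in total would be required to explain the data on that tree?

Map each character onto ((Lineage E,Lineage D),(Lineage N,Lineage Z)) (rooted by Outgroup) and count the minimum state changes it requires (Fitch parsimony):
C1: 2; C2: 1; C3: 1; C4: 2.
Total tree length = 6.

6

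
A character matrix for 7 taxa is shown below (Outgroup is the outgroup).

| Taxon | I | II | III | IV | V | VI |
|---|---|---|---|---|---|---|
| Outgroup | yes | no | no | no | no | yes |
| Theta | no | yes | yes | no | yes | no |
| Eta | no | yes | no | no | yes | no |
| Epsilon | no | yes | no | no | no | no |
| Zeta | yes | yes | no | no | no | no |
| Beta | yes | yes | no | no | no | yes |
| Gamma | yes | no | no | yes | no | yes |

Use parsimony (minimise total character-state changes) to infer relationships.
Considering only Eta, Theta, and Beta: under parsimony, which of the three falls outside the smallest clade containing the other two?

Beta

Character polarity is set by the outgroup: the derived state is whichever differs from the outgroup's state, so for I, VI the derived state is 'no', and for the remaining characters it is 'yes'.
Only Epsilon, Eta, and Theta show the derived state 'no' for I, supporting them as a clade.
II: derived state 'yes' in Beta, Epsilon, Eta, Theta, and Zeta only — synapomorphy for {Beta, Epsilon, Eta, Theta, Zeta}.
III: derived state 'yes' in Theta only — an autapomorphy, so it tells us nothing about relationships among taxa.
IV: derived state 'yes' in Gamma only — an autapomorphy, so it tells us nothing about relationships among taxa.
Only Eta and Theta show the derived state 'yes' for V, supporting them as a clade.
VI (derived state 'no') is shared by Epsilon, Eta, Theta, and Zeta — a synapomorphy uniting that clade.
Most parsimonious ingroup topology: (((((Theta,Eta),Epsilon),Zeta),Beta),Gamma).
Eta and Theta share a more recent common ancestor with each other than either does with Beta, so Beta is the least closely related of the three.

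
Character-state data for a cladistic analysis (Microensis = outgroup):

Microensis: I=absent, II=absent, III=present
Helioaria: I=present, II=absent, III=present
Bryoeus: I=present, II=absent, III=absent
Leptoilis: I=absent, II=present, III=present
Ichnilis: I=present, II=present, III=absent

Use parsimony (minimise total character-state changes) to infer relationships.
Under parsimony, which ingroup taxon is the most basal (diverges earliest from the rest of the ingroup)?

Leptoilis

Character polarity is set by the outgroup: the derived state is whichever differs from the outgroup's state, so for III the derived state is 'absent', and for the remaining characters it is 'present'.
I: derived state 'present' in Bryoeus, Helioaria, and Ichnilis only — synapomorphy for {Bryoeus, Helioaria, Ichnilis}.
II groups Ichnilis and Leptoilis, which is incompatible with the clades supported by the remaining characters; treating it as convergent (homoplasy) costs fewer steps than any alternative tree.
Only Bryoeus and Ichnilis show the derived state 'absent' for III, supporting them as a clade.
Most parsimonious ingroup topology: ((Helioaria,(Bryoeus,Ichnilis)),Leptoilis).
Leptoilis is sister to the clade containing all other ingroup taxa, so it is the earliest-diverging (most basal) ingroup lineage.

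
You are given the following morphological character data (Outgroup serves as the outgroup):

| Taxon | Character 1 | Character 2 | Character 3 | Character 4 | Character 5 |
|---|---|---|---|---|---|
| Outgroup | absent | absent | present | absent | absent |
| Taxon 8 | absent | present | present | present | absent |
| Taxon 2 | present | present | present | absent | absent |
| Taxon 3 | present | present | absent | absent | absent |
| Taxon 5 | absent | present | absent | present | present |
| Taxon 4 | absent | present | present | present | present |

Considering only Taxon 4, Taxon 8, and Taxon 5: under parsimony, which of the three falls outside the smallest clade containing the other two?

Character polarity is set by the outgroup: the derived state is whichever differs from the outgroup's state, so for Character 3 the derived state is 'absent', and for the remaining characters it is 'present'.
Character 1: derived state 'present' in Taxon 2 and Taxon 3 only — synapomorphy for {Taxon 2, Taxon 3}.
Character 2 (derived state 'present') is shared by all ingroup taxa — unites the whole ingroup.
Character 3 (state 'absent') occurs in Taxon 3 and Taxon 5 but conflicts with the nesting implied by the other characters — most parsimoniously interpreted as homoplasy.
Character 4 (derived state 'present') is shared by Taxon 4, Taxon 5, and Taxon 8 — a synapomorphy uniting that clade.
Character 5 (derived state 'present') is shared by Taxon 4 and Taxon 5 — a synapomorphy uniting that clade.
Most parsimonious ingroup topology: ((Taxon 8,(Taxon 5,Taxon 4)),(Taxon 2,Taxon 3)).
Taxon 5 and Taxon 4 share a more recent common ancestor with each other than either does with Taxon 8, so Taxon 8 is the least closely related of the three.

Taxon 8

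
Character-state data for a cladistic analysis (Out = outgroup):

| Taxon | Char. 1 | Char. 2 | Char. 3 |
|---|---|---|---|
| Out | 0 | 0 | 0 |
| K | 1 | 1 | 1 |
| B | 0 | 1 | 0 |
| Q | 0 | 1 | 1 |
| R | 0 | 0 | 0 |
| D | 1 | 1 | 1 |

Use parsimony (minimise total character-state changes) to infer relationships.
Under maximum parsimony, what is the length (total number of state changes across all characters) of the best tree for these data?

The outgroup has state '0' for every character, so '1' is the derived state throughout.
Char. 1 (derived state '1') is shared by D and K — a synapomorphy uniting that clade.
Char. 2: derived state '1' in B, D, K, and Q only — synapomorphy for {B, D, K, Q}.
Only D, K, and Q show the derived state '1' for Char. 3, supporting them as a clade.
Most parsimonious ingroup topology: ((((K,D),Q),B),R).
Changes per character on this tree: Char. 1: 1; Char. 2: 1; Char. 3: 1.
Total = 3.

3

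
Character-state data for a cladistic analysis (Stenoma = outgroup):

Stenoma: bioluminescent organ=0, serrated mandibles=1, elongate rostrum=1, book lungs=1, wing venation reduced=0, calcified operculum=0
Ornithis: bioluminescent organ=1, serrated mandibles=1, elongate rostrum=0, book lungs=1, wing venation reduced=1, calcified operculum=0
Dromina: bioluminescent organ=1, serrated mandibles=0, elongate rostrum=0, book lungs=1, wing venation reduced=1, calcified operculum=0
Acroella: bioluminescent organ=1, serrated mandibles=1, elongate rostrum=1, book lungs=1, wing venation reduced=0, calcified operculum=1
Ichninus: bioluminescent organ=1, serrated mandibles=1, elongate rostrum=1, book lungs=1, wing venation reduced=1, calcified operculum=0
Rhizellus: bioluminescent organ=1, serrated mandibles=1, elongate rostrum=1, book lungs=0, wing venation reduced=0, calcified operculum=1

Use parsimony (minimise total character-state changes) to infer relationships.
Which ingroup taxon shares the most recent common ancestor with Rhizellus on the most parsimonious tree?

Character polarity is set by the outgroup: the derived state is whichever differs from the outgroup's state, so for serrated mandibles, elongate rostrum, book lungs the derived state is '0', and for the remaining characters it is '1'.
All ingroup taxa share the derived state '1' for bioluminescent organ; it defines the ingroup but does not resolve relationships within it.
serrated mandibles (derived state '0') is unique to Dromina (autapomorphy; uninformative for grouping).
Only Dromina and Ornithis show the derived state '0' for elongate rostrum, supporting them as a clade.
book lungs: derived state '0' in Rhizellus only — an autapomorphy, so it tells us nothing about relationships among taxa.
wing venation reduced: derived state '1' in Dromina, Ichninus, and Ornithis only — synapomorphy for {Dromina, Ichninus, Ornithis}.
Only Acroella and Rhizellus show the derived state '1' for calcified operculum, supporting them as a clade.
Most parsimonious ingroup topology: (((Ornithis,Dromina),Ichninus),(Acroella,Rhizellus)).
Rhizellus and Acroella form a cherry on this tree, so they are sister taxa.

Acroella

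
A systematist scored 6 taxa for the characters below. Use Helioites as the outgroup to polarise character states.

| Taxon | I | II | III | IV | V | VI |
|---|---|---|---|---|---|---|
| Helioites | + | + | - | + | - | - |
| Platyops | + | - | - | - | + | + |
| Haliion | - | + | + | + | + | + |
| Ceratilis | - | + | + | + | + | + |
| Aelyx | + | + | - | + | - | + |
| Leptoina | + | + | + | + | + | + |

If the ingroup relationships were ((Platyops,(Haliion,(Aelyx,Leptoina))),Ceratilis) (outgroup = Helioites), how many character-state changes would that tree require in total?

Map each character onto ((Platyops,(Haliion,(Aelyx,Leptoina))),Ceratilis) (rooted by Helioites) and count the minimum state changes it requires (Fitch parsimony):
I: 2; II: 1; III: 3; IV: 1; V: 2; VI: 1.
Total tree length = 10.

10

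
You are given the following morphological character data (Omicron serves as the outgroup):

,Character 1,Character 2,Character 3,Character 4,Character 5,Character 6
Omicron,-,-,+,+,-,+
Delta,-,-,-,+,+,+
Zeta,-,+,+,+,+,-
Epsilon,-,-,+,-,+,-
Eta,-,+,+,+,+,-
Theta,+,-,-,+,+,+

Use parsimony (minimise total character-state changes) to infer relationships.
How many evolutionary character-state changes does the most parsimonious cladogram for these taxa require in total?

Character polarity is set by the outgroup: the derived state is whichever differs from the outgroup's state, so for Character 3, Character 4, Character 6 the derived state is '-', and for the remaining characters it is '+'.
Character 1 (derived state '+') is unique to Theta (autapomorphy; uninformative for grouping).
Only Eta and Zeta show the derived state '+' for Character 2, supporting them as a clade.
Character 3 (derived state '-') is shared by Delta and Theta — a synapomorphy uniting that clade.
Character 4: derived state '-' in Epsilon only — an autapomorphy, so it tells us nothing about relationships among taxa.
All ingroup taxa share the derived state '+' for Character 5; it defines the ingroup but does not resolve relationships within it.
Character 6 (derived state '-') is shared by Epsilon, Eta, and Zeta — a synapomorphy uniting that clade.
Most parsimonious ingroup topology: ((Delta,Theta),((Zeta,Eta),Epsilon)).
Changes per character on this tree: Character 1: 1; Character 2: 1; Character 3: 1; Character 4: 1; Character 5: 1; Character 6: 1.
Total = 6.

6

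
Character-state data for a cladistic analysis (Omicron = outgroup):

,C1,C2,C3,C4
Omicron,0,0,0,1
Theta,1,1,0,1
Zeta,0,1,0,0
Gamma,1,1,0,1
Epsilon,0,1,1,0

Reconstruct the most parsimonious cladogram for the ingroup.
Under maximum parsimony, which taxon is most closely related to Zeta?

Character polarity is set by the outgroup: the derived state is whichever differs from the outgroup's state, so for C4 the derived state is '0', and for the remaining characters it is '1'.
C1: derived state '1' in Gamma and Theta only — synapomorphy for {Gamma, Theta}.
C2 (derived state '1') is shared by all ingroup taxa — unites the whole ingroup.
C3: derived state '1' in Epsilon only — an autapomorphy, so it tells us nothing about relationships among taxa.
C4 (derived state '0') is shared by Epsilon and Zeta — a synapomorphy uniting that clade.
Most parsimonious ingroup topology: ((Theta,Gamma),(Zeta,Epsilon)).
Zeta and Epsilon form a cherry on this tree, so they are sister taxa.

Epsilon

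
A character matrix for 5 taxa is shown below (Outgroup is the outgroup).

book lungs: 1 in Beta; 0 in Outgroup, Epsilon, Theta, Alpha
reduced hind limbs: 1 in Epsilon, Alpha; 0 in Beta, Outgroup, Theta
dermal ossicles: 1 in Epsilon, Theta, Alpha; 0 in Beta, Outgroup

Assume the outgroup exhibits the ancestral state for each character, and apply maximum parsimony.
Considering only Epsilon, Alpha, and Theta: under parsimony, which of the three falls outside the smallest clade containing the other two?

Theta

The outgroup has state '0' for every character, so '1' is the derived state throughout.
book lungs (derived state '1') is unique to Beta (autapomorphy; uninformative for grouping).
reduced hind limbs: derived state '1' in Alpha and Epsilon only — synapomorphy for {Alpha, Epsilon}.
dermal ossicles (derived state '1') is shared by Alpha, Epsilon, and Theta — a synapomorphy uniting that clade.
Most parsimonious ingroup topology: (Beta,((Alpha,Epsilon),Theta)).
Alpha and Epsilon share a more recent common ancestor with each other than either does with Theta, so Theta is the least closely related of the three.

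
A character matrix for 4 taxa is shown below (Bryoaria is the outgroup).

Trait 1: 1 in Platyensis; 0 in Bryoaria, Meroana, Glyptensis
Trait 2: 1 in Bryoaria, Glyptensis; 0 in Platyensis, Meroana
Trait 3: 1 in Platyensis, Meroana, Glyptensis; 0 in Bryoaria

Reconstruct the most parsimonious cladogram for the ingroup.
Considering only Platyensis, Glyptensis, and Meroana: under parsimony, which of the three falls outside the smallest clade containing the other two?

Character polarity is set by the outgroup: the derived state is whichever differs from the outgroup's state, so for Trait 2 the derived state is '0', and for the remaining characters it is '1'.
Trait 1: derived state '1' in Platyensis only — an autapomorphy, so it tells us nothing about relationships among taxa.
Trait 2: derived state '0' in Meroana and Platyensis only — synapomorphy for {Meroana, Platyensis}.
All ingroup taxa share the derived state '1' for Trait 3; it defines the ingroup but does not resolve relationships within it.
Most parsimonious ingroup topology: ((Platyensis,Meroana),Glyptensis).
Platyensis and Meroana share a more recent common ancestor with each other than either does with Glyptensis, so Glyptensis is the least closely related of the three.

Glyptensis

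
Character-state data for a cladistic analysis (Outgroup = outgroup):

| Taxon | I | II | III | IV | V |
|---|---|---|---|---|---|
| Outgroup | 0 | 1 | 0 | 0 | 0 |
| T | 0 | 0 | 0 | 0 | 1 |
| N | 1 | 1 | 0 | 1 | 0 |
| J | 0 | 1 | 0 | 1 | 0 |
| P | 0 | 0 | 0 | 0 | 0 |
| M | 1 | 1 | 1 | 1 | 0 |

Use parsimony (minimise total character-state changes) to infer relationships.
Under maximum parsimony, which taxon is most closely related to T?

P

Character polarity is set by the outgroup: the derived state is whichever differs from the outgroup's state, so for II the derived state is '0', and for the remaining characters it is '1'.
I: derived state '1' in M and N only — synapomorphy for {M, N}.
II: derived state '0' in P and T only — synapomorphy for {P, T}.
III (derived state '1') is unique to M (autapomorphy; uninformative for grouping).
IV (derived state '1') is shared by J, M, and N — a synapomorphy uniting that clade.
V: derived state '1' in T only — an autapomorphy, so it tells us nothing about relationships among taxa.
Most parsimonious ingroup topology: ((T,P),((N,M),J)).
T and P form a cherry on this tree, so they are sister taxa.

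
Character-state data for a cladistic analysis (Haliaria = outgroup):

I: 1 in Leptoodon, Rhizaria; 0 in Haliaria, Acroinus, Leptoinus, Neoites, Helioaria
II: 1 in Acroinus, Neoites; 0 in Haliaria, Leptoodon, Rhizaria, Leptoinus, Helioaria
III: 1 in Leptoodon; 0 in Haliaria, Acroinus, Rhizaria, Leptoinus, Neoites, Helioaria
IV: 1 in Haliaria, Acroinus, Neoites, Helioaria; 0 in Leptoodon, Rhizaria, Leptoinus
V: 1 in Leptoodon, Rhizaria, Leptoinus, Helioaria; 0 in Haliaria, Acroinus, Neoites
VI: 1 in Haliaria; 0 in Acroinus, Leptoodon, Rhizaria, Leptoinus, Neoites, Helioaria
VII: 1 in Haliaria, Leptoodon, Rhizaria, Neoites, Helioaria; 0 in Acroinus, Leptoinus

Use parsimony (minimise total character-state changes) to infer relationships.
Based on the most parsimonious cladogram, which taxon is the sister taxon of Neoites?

Acroinus

Character polarity is set by the outgroup: the derived state is whichever differs from the outgroup's state, so for IV, VI, VII the derived state is '0', and for the remaining characters it is '1'.
Only Leptoodon and Rhizaria show the derived state '1' for I, supporting them as a clade.
Only Acroinus and Neoites show the derived state '1' for II, supporting them as a clade.
III: derived state '1' in Leptoodon only — an autapomorphy, so it tells us nothing about relationships among taxa.
Only Leptoinus, Leptoodon, and Rhizaria show the derived state '0' for IV, supporting them as a clade.
V: derived state '1' in Helioaria, Leptoinus, Leptoodon, and Rhizaria only — synapomorphy for {Helioaria, Leptoinus, Leptoodon, Rhizaria}.
VI (derived state '0') is shared by all ingroup taxa — unites the whole ingroup.
VII (state '0') occurs in Acroinus and Leptoinus but conflicts with the nesting implied by the other characters — most parsimoniously interpreted as homoplasy.
Most parsimonious ingroup topology: ((Acroinus,Neoites),(((Leptoodon,Rhizaria),Leptoinus),Helioaria)).
Neoites and Acroinus form a cherry on this tree, so they are sister taxa.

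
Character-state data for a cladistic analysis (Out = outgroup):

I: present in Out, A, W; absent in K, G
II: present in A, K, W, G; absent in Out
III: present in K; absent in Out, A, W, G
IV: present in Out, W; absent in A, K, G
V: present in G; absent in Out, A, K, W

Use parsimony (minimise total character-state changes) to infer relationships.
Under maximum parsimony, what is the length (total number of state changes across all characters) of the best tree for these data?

Character polarity is set by the outgroup: the derived state is whichever differs from the outgroup's state, so for I, IV the derived state is 'absent', and for the remaining characters it is 'present'.
I (derived state 'absent') is shared by G and K — a synapomorphy uniting that clade.
II (derived state 'present') is shared by all ingroup taxa — unites the whole ingroup.
III: derived state 'present' in K only — an autapomorphy, so it tells us nothing about relationships among taxa.
Only A, G, and K show the derived state 'absent' for IV, supporting them as a clade.
V (derived state 'present') is unique to G (autapomorphy; uninformative for grouping).
Most parsimonious ingroup topology: ((A,(K,G)),W).
Changes per character on this tree: I: 1; II: 1; III: 1; IV: 1; V: 1.
Total = 5.

5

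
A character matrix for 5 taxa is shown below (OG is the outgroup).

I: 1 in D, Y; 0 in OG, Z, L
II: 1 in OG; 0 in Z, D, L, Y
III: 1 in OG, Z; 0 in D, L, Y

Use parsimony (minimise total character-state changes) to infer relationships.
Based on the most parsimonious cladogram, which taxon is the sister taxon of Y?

Character polarity is set by the outgroup: the derived state is whichever differs from the outgroup's state, so for II, III the derived state is '0', and for the remaining characters it is '1'.
Only D and Y show the derived state '1' for I, supporting them as a clade.
II (derived state '0') is shared by all ingroup taxa — unites the whole ingroup.
III: derived state '0' in D, L, and Y only — synapomorphy for {D, L, Y}.
Most parsimonious ingroup topology: (Z,((D,Y),L)).
Y and D form a cherry on this tree, so they are sister taxa.

D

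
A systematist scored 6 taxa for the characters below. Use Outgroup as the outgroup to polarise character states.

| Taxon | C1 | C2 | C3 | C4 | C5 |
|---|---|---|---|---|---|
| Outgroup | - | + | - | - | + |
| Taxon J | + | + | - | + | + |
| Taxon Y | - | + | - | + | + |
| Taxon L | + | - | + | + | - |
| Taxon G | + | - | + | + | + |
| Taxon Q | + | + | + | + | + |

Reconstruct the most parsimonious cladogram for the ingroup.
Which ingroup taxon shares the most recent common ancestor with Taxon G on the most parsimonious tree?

Character polarity is set by the outgroup: the derived state is whichever differs from the outgroup's state, so for C2, C5 the derived state is '-', and for the remaining characters it is '+'.
C1 (derived state '+') is shared by Taxon G, Taxon J, Taxon L, and Taxon Q — a synapomorphy uniting that clade.
C2: derived state '-' in Taxon G and Taxon L only — synapomorphy for {Taxon G, Taxon L}.
C3 (derived state '+') is shared by Taxon G, Taxon L, and Taxon Q — a synapomorphy uniting that clade.
All ingroup taxa share the derived state '+' for C4; it defines the ingroup but does not resolve relationships within it.
C5: derived state '-' in Taxon L only — an autapomorphy, so it tells us nothing about relationships among taxa.
Most parsimonious ingroup topology: ((Taxon J,((Taxon L,Taxon G),Taxon Q)),Taxon Y).
Taxon G and Taxon L form a cherry on this tree, so they are sister taxa.

Taxon L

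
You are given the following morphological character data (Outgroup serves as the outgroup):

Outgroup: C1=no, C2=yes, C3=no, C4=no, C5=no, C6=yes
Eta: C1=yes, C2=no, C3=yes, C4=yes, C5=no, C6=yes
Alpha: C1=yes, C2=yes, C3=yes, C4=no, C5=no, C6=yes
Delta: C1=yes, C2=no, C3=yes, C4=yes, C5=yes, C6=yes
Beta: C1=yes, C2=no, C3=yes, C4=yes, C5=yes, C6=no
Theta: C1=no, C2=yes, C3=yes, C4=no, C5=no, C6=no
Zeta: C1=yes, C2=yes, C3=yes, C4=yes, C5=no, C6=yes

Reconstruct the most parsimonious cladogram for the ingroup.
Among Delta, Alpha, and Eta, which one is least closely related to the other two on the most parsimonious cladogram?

Alpha

Character polarity is set by the outgroup: the derived state is whichever differs from the outgroup's state, so for C2, C6 the derived state is 'no', and for the remaining characters it is 'yes'.
C1 (derived state 'yes') is shared by Alpha, Beta, Delta, Eta, and Zeta — a synapomorphy uniting that clade.
C2: derived state 'no' in Beta, Delta, and Eta only — synapomorphy for {Beta, Delta, Eta}.
C3 (derived state 'yes') is shared by all ingroup taxa — unites the whole ingroup.
C4: derived state 'yes' in Beta, Delta, Eta, and Zeta only — synapomorphy for {Beta, Delta, Eta, Zeta}.
Only Beta and Delta show the derived state 'yes' for C5, supporting them as a clade.
C6 groups Beta and Theta, which is incompatible with the clades supported by the remaining characters; treating it as convergent (homoplasy) costs fewer steps than any alternative tree.
Most parsimonious ingroup topology: ((((Eta,(Delta,Beta)),Zeta),Alpha),Theta).
Delta and Eta share a more recent common ancestor with each other than either does with Alpha, so Alpha is the least closely related of the three.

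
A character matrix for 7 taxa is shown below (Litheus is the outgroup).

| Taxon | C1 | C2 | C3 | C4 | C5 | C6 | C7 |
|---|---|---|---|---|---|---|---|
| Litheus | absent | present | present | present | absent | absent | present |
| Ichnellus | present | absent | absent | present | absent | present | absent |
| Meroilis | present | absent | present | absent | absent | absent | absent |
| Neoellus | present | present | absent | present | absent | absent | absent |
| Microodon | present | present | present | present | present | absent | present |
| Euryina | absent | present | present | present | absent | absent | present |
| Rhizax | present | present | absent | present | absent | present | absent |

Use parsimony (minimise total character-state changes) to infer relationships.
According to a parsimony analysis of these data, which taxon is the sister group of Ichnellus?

Character polarity is set by the outgroup: the derived state is whichever differs from the outgroup's state, so for C2, C3, C4, C7 the derived state is 'absent', and for the remaining characters it is 'present'.
C1: derived state 'present' in Ichnellus, Meroilis, Microodon, Neoellus, and Rhizax only — synapomorphy for {Ichnellus, Meroilis, Microodon, Neoellus, Rhizax}.
C2 (state 'absent') occurs in Ichnellus and Meroilis but conflicts with the nesting implied by the other characters — most parsimoniously interpreted as homoplasy.
Only Ichnellus, Neoellus, and Rhizax show the derived state 'absent' for C3, supporting them as a clade.
C4: derived state 'absent' in Meroilis only — an autapomorphy, so it tells us nothing about relationships among taxa.
C5: derived state 'present' in Microodon only — an autapomorphy, so it tells us nothing about relationships among taxa.
C6: derived state 'present' in Ichnellus and Rhizax only — synapomorphy for {Ichnellus, Rhizax}.
Only Ichnellus, Meroilis, Neoellus, and Rhizax show the derived state 'absent' for C7, supporting them as a clade.
Most parsimonious ingroup topology: (((((Ichnellus,Rhizax),Neoellus),Meroilis),Microodon),Euryina).
Ichnellus and Rhizax form a cherry on this tree, so they are sister taxa.

Rhizax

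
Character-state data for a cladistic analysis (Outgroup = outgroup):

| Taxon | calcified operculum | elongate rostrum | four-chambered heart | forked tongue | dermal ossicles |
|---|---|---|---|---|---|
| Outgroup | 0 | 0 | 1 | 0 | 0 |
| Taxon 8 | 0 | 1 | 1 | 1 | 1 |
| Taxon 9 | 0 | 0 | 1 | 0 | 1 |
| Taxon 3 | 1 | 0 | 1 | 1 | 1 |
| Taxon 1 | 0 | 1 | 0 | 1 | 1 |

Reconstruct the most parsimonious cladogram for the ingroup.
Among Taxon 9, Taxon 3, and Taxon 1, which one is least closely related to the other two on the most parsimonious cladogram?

Character polarity is set by the outgroup: the derived state is whichever differs from the outgroup's state, so for four-chambered heart the derived state is '0', and for the remaining characters it is '1'.
calcified operculum: derived state '1' in Taxon 3 only — an autapomorphy, so it tells us nothing about relationships among taxa.
elongate rostrum: derived state '1' in Taxon 1 and Taxon 8 only — synapomorphy for {Taxon 1, Taxon 8}.
four-chambered heart: derived state '0' in Taxon 1 only — an autapomorphy, so it tells us nothing about relationships among taxa.
Only Taxon 1, Taxon 3, and Taxon 8 show the derived state '1' for forked tongue, supporting them as a clade.
dermal ossicles (derived state '1') is shared by all ingroup taxa — unites the whole ingroup.
Most parsimonious ingroup topology: (((Taxon 8,Taxon 1),Taxon 3),Taxon 9).
Taxon 3 and Taxon 1 share a more recent common ancestor with each other than either does with Taxon 9, so Taxon 9 is the least closely related of the three.

Taxon 9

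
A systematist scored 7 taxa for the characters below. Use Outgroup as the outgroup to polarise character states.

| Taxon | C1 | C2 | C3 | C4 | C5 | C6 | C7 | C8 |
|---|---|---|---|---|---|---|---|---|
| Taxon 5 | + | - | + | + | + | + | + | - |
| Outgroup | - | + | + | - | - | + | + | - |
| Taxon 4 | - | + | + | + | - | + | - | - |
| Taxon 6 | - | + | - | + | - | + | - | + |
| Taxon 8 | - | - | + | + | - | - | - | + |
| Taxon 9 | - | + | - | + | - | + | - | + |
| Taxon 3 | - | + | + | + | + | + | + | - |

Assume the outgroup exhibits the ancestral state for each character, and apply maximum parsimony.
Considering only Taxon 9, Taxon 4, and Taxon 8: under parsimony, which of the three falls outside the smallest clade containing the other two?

Taxon 4

Character polarity is set by the outgroup: the derived state is whichever differs from the outgroup's state, so for C2, C3, C6, C7 the derived state is '-', and for the remaining characters it is '+'.
C1: derived state '+' in Taxon 5 only — an autapomorphy, so it tells us nothing about relationships among taxa.
C2 (state '-') occurs in Taxon 5 and Taxon 8 but conflicts with the nesting implied by the other characters — most parsimoniously interpreted as homoplasy.
C3: derived state '-' in Taxon 6 and Taxon 9 only — synapomorphy for {Taxon 6, Taxon 9}.
All ingroup taxa share the derived state '+' for C4; it defines the ingroup but does not resolve relationships within it.
C5 (derived state '+') is shared by Taxon 3 and Taxon 5 — a synapomorphy uniting that clade.
C6: derived state '-' in Taxon 8 only — an autapomorphy, so it tells us nothing about relationships among taxa.
Only Taxon 4, Taxon 6, Taxon 8, and Taxon 9 show the derived state '-' for C7, supporting them as a clade.
Only Taxon 6, Taxon 8, and Taxon 9 show the derived state '+' for C8, supporting them as a clade.
Most parsimonious ingroup topology: (((Taxon 8,(Taxon 9,Taxon 6)),Taxon 4),(Taxon 5,Taxon 3)).
Taxon 9 and Taxon 8 share a more recent common ancestor with each other than either does with Taxon 4, so Taxon 4 is the least closely related of the three.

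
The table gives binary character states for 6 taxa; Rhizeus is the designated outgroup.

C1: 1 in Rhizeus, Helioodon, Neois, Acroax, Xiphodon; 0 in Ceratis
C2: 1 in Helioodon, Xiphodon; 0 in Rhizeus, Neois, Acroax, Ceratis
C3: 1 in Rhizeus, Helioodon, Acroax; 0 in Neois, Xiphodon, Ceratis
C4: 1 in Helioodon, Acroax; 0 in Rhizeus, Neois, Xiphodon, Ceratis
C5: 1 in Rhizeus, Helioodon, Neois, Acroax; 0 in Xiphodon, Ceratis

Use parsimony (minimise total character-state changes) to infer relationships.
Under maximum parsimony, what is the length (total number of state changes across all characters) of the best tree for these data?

Character polarity is set by the outgroup: the derived state is whichever differs from the outgroup's state, so for C1, C3, C5 the derived state is '0', and for the remaining characters it is '1'.
C1 (derived state '0') is unique to Ceratis (autapomorphy; uninformative for grouping).
C2 groups Helioodon and Xiphodon, which is incompatible with the clades supported by the remaining characters; treating it as convergent (homoplasy) costs fewer steps than any alternative tree.
Only Ceratis, Neois, and Xiphodon show the derived state '0' for C3, supporting them as a clade.
C4 (derived state '1') is shared by Acroax and Helioodon — a synapomorphy uniting that clade.
C5 (derived state '0') is shared by Ceratis and Xiphodon — a synapomorphy uniting that clade.
Most parsimonious ingroup topology: ((Helioodon,Acroax),(Neois,(Xiphodon,Ceratis))).
Changes per character on this tree: C1: 1; C2: 2; C3: 1; C4: 1; C5: 1.
Total = 6.

6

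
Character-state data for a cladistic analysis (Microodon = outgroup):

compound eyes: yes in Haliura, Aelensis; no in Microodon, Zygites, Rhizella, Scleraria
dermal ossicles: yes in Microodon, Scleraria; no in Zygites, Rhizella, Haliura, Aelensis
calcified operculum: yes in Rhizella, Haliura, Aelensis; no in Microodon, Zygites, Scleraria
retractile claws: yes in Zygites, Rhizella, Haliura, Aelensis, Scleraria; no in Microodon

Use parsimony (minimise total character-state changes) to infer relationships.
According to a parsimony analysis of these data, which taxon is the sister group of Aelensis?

Haliura

Character polarity is set by the outgroup: the derived state is whichever differs from the outgroup's state, so for dermal ossicles the derived state is 'no', and for the remaining characters it is 'yes'.
compound eyes: derived state 'yes' in Aelensis and Haliura only — synapomorphy for {Aelensis, Haliura}.
dermal ossicles (derived state 'no') is shared by Aelensis, Haliura, Rhizella, and Zygites — a synapomorphy uniting that clade.
Only Aelensis, Haliura, and Rhizella show the derived state 'yes' for calcified operculum, supporting them as a clade.
retractile claws (derived state 'yes') is shared by all ingroup taxa — unites the whole ingroup.
Most parsimonious ingroup topology: ((Zygites,(Rhizella,(Haliura,Aelensis))),Scleraria).
Aelensis and Haliura form a cherry on this tree, so they are sister taxa.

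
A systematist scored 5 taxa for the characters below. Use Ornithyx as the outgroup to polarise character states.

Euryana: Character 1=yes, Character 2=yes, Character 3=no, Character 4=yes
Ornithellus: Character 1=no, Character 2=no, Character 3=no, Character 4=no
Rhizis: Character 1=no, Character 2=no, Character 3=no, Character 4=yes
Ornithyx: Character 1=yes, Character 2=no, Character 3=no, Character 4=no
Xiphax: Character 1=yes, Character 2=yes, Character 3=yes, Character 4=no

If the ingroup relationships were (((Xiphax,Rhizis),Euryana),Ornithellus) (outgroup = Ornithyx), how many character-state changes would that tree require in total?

7

Map each character onto (((Xiphax,Rhizis),Euryana),Ornithellus) (rooted by Ornithyx) and count the minimum state changes it requires (Fitch parsimony):
Character 1: 2; Character 2: 2; Character 3: 1; Character 4: 2.
Total tree length = 7.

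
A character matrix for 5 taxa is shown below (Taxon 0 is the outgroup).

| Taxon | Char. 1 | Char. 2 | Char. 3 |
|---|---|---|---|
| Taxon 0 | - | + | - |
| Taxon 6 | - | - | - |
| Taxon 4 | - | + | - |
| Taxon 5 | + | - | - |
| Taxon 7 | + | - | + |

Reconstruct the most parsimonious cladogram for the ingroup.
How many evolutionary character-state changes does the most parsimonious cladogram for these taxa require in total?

3

Character polarity is set by the outgroup: the derived state is whichever differs from the outgroup's state, so for Char. 2 the derived state is '-', and for the remaining characters it is '+'.
Only Taxon 5 and Taxon 7 show the derived state '+' for Char. 1, supporting them as a clade.
Only Taxon 5, Taxon 6, and Taxon 7 show the derived state '-' for Char. 2, supporting them as a clade.
Char. 3 (derived state '+') is unique to Taxon 7 (autapomorphy; uninformative for grouping).
Most parsimonious ingroup topology: ((Taxon 6,(Taxon 5,Taxon 7)),Taxon 4).
Changes per character on this tree: Char. 1: 1; Char. 2: 1; Char. 3: 1.
Total = 3.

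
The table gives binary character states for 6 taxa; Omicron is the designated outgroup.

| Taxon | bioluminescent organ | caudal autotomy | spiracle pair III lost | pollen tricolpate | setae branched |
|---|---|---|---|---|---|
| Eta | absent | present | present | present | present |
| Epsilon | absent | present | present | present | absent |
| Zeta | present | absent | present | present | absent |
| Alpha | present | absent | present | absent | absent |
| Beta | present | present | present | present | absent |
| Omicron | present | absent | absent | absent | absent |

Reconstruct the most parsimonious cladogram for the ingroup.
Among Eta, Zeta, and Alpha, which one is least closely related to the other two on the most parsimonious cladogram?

Alpha

Character polarity is set by the outgroup: the derived state is whichever differs from the outgroup's state, so for bioluminescent organ the derived state is 'absent', and for the remaining characters it is 'present'.
bioluminescent organ: derived state 'absent' in Epsilon and Eta only — synapomorphy for {Epsilon, Eta}.
caudal autotomy: derived state 'present' in Beta, Epsilon, and Eta only — synapomorphy for {Beta, Epsilon, Eta}.
spiracle pair III lost (derived state 'present') is shared by all ingroup taxa — unites the whole ingroup.
pollen tricolpate: derived state 'present' in Beta, Epsilon, Eta, and Zeta only — synapomorphy for {Beta, Epsilon, Eta, Zeta}.
setae branched: derived state 'present' in Eta only — an autapomorphy, so it tells us nothing about relationships among taxa.
Most parsimonious ingroup topology: ((((Epsilon,Eta),Beta),Zeta),Alpha).
Zeta and Eta share a more recent common ancestor with each other than either does with Alpha, so Alpha is the least closely related of the three.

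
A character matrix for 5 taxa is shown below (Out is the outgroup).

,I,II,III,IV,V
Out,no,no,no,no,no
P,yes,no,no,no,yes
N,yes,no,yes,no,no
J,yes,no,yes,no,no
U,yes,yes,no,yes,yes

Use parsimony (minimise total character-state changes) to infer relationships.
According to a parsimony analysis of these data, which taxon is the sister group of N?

J

The outgroup has state 'no' for every character, so 'yes' is the derived state throughout.
All ingroup taxa share the derived state 'yes' for I; it defines the ingroup but does not resolve relationships within it.
II: derived state 'yes' in U only — an autapomorphy, so it tells us nothing about relationships among taxa.
III: derived state 'yes' in J and N only — synapomorphy for {J, N}.
IV (derived state 'yes') is unique to U (autapomorphy; uninformative for grouping).
V: derived state 'yes' in P and U only — synapomorphy for {P, U}.
Most parsimonious ingroup topology: ((P,U),(N,J)).
N and J form a cherry on this tree, so they are sister taxa.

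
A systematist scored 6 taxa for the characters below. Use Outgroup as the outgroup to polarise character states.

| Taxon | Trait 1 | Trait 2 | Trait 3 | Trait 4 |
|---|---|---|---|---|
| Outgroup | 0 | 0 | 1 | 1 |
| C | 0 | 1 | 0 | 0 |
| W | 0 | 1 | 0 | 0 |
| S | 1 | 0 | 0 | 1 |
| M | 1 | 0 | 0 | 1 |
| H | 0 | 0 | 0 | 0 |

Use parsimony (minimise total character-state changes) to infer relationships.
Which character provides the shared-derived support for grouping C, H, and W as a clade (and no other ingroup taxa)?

Trait 4

Character polarity is set by the outgroup: the derived state is whichever differs from the outgroup's state, so for Trait 3, Trait 4 the derived state is '0', and for the remaining characters it is '1'.
Trait 1: derived state '1' in M and S only — synapomorphy for {M, S}.
Trait 2 (derived state '1') is shared by C and W — a synapomorphy uniting that clade.
All ingroup taxa share the derived state '0' for Trait 3; it defines the ingroup but does not resolve relationships within it.
Only C, H, and W show the derived state '0' for Trait 4, supporting them as a clade.
Most parsimonious ingroup topology: (((C,W),H),(S,M)).
The clade {C, H, W} is supported by Trait 4: its derived state '0' occurs in exactly those taxa and in no other taxon (including the outgroup).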